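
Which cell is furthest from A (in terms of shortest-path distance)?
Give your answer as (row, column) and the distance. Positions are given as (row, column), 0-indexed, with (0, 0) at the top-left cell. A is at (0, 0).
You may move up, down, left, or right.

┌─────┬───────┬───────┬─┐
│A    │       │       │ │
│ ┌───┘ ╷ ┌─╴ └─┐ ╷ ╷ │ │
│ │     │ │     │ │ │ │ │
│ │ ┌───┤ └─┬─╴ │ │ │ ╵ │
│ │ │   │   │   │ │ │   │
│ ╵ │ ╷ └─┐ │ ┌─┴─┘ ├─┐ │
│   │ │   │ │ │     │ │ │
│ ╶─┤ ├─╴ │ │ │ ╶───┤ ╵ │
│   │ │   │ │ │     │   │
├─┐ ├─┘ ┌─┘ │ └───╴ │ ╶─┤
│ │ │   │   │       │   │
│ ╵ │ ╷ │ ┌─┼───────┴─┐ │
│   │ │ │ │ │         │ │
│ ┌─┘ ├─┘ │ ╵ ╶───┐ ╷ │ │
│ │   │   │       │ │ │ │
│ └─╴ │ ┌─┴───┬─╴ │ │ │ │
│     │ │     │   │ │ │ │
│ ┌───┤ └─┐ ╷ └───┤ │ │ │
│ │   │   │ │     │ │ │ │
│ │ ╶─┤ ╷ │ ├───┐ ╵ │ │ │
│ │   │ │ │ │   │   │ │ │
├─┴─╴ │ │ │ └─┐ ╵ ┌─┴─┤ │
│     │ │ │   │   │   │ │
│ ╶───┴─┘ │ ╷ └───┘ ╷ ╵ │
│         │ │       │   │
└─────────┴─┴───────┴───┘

Computing BFS distances from A to all cells:
Furthest cell: (8, 7)
Distance: 77 steps

Path from A to the furthest cell:

┌─────┬───────┬───────┬─┐
│A    │↱ → → ↓│    ↱ ↓│ │
│ ┌───┘ ╷ ┌─╴ └─┐ ╷ ╷ │ │
│↓│↱ → ↑│ │  ↳ ↓│ │↑│↓│ │
│ │ ┌───┤ └─┬─╴ │ │ │ ╵ │
│↓│↑│   │   │↓ ↲│ │↑│↳ ↓│
│ ╵ │ ╷ └─┐ │ ┌─┴─┘ ├─┐ │
│↳ ↑│ │   │ │↓│↱ → ↑│ │↓│
│ ╶─┤ ├─╴ │ │ │ ╶───┤ ╵ │
│   │ │   │ │↓│↑ ← ↰│↓ ↲│
├─┐ ├─┘ ┌─┘ │ └───╴ │ ╶─┤
│ │ │   │   │↳ → → ↑│↳ ↓│
│ ╵ │ ╷ │ ┌─┼───────┴─┐ │
│   │ │ │ │ │↓ ← ← ↰  │↓│
│ ┌─┘ ├─┘ │ ╵ ╶───┐ ╷ │ │
│ │   │   │  ↳ → ↓│↑│ │↓│
│ └─╴ │ ┌─┴───┬─╴ │ │ │ │
│     │ │  ↱ ↓│B ↲│↑│ │↓│
│ ┌───┤ └─┐ ╷ └───┤ │ │ │
│ │   │   │↑│↳ → ↓│↑│ │↓│
│ │ ╶─┤ ╷ │ ├───┐ ╵ │ │ │
│ │   │ │ │↑│   │↳ ↑│ │↓│
├─┴─╴ │ │ │ └─┐ ╵ ┌─┴─┤ │
│     │ │ │↑ ↰│   │↓ ↰│↓│
│ ╶───┴─┘ │ ╷ └───┘ ╷ ╵ │
│         │ │↑ ← ← ↲│↑ ↲│
└─────────┴─┴───────┴───┘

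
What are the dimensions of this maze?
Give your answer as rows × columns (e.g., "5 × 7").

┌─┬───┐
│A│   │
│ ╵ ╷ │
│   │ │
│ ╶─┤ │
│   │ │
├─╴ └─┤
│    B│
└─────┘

Counting the maze dimensions:
Rows (vertical): 4
Columns (horizontal): 3
Dimensions: 4 × 3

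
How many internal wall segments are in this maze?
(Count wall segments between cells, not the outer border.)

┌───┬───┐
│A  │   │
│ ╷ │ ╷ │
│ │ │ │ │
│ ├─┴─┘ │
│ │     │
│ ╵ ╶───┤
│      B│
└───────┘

Counting internal wall segments:
Total internal walls: 9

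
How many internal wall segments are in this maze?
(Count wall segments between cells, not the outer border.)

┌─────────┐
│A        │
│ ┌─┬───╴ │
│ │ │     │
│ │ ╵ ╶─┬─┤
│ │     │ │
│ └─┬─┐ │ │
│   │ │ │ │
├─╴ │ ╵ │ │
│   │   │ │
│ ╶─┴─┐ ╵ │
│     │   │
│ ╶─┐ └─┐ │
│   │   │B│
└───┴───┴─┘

Counting internal wall segments:
Total internal walls: 24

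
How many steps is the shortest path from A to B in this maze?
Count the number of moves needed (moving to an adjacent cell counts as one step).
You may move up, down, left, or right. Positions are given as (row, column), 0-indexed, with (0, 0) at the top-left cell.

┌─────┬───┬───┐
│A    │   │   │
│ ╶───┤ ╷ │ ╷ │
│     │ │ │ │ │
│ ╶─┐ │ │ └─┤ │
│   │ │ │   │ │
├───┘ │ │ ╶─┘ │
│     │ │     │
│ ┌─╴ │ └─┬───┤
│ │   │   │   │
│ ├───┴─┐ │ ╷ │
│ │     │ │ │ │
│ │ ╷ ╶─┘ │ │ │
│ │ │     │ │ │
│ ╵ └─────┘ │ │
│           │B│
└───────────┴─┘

Using BFS to find shortest path:
Start: (0, 0), End: (7, 6)
Path found:
(0,0) → (1,0) → (1,1) → (1,2) → (2,2) → (3,2) → (3,1) → (3,0) → (4,0) → (5,0) → (6,0) → (7,0) → (7,1) → (7,2) → (7,3) → (7,4) → (7,5) → (6,5) → (5,5) → (4,5) → (4,6) → (5,6) → (6,6) → (7,6)
Number of steps: 23

Solution:

┌─────┬───┬───┐
│A    │   │   │
│ ╶───┤ ╷ │ ╷ │
│↳ → ↓│ │ │ │ │
│ ╶─┐ │ │ └─┤ │
│   │↓│ │   │ │
├───┘ │ │ ╶─┘ │
│↓ ← ↲│ │     │
│ ┌─╴ │ └─┬───┤
│↓│   │   │↱ ↓│
│ ├───┴─┐ │ ╷ │
│↓│     │ │↑│↓│
│ │ ╷ ╶─┘ │ │ │
│↓│ │     │↑│↓│
│ ╵ └─────┘ │ │
│↳ → → → → ↑│B│
└───────────┴─┘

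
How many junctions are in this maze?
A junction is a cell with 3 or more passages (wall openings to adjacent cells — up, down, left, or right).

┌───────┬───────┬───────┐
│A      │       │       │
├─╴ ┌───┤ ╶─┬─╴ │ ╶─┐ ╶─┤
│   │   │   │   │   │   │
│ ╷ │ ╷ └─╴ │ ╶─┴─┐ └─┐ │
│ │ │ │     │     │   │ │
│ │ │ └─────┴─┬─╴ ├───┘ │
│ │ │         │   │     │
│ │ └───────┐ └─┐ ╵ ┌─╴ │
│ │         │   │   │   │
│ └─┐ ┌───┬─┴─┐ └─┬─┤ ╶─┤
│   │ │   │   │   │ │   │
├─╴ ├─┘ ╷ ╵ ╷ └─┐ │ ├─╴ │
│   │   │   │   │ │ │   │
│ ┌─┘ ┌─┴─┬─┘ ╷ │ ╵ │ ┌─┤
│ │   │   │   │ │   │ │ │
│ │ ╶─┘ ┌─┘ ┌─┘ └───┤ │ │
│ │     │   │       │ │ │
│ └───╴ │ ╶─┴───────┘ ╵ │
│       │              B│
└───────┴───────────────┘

Checking each cell for number of passages:

Junctions found (3+ passages):
  (0, 1): 3 passages
  (0, 10): 3 passages
  (1, 1): 3 passages
  (3, 8): 3 passages
  (3, 11): 3 passages
  (4, 2): 3 passages
  (6, 6): 3 passages
  (8, 3): 3 passages
  (8, 7): 3 passages
  (9, 10): 3 passages
Total junctions: 10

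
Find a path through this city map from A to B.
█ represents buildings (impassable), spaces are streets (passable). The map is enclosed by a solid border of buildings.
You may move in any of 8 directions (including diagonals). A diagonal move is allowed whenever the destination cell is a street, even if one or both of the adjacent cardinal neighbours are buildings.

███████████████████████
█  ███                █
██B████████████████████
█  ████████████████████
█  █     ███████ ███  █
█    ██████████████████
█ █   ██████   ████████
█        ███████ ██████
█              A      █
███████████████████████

Finding the shortest path from A to B:
Movement: 8-directional
Path length: 15 steps
Directions: left → left → left → left → left → left → left → left → left → up-left → up-left → up-left → up-left → up → up

Solution:

███████████████████████
█  ███                █
██B████████████████████
█ ↑████████████████████
█ ↑█     ███████ ███  █
█  ↖ ██████████████████
█ █ ↖ ██████   ████████
█    ↖   ███████ ██████
█     ↖←←←←←←←←A      █
███████████████████████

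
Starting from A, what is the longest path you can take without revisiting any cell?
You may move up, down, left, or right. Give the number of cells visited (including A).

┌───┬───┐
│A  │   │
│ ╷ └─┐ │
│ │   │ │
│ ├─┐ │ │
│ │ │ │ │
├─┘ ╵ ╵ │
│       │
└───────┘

Finding longest simple path using DFS:
Start: (0, 0)
Longest path visits 11 cells
Path: A → right → down → right → down → down → right → up → up → up → left

Solution:

┌───┬───┐
│A ↓│B ↰│
│ ╷ └─┐ │
│ │↳ ↓│↑│
│ ├─┐ │ │
│ │ │↓│↑│
├─┘ ╵ ╵ │
│    ↳ ↑│
└───────┘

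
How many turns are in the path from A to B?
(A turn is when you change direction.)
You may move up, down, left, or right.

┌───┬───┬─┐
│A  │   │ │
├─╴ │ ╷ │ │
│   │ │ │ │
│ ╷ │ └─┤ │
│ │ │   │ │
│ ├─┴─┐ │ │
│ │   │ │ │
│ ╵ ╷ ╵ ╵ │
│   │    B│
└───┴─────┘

Directions: right, down, left, down, down, down, right, up, right, down, right, right
Number of turns: 8

Solution:

┌───┬───┬─┐
│A ↓│   │ │
├─╴ │ ╷ │ │
│↓ ↲│ │ │ │
│ ╷ │ └─┤ │
│↓│ │   │ │
│ ├─┴─┐ │ │
│↓│↱ ↓│ │ │
│ ╵ ╷ ╵ ╵ │
│↳ ↑│↳ → B│
└───┴─────┘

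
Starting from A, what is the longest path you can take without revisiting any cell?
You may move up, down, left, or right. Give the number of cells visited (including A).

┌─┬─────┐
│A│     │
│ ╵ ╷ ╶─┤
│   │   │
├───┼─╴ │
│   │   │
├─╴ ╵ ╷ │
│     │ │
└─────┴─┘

Finding longest simple path using DFS:
Start: (0, 0)
Longest path visits 13 cells
Path: A → down → right → up → right → down → right → down → left → down → left → up → left

Solution:

┌─┬─────┐
│A│↱ ↓  │
│ ╵ ╷ ╶─┤
│↳ ↑│↳ ↓│
├───┼─╴ │
│B ↰│↓ ↲│
├─╴ ╵ ╷ │
│  ↑ ↲│ │
└─────┴─┘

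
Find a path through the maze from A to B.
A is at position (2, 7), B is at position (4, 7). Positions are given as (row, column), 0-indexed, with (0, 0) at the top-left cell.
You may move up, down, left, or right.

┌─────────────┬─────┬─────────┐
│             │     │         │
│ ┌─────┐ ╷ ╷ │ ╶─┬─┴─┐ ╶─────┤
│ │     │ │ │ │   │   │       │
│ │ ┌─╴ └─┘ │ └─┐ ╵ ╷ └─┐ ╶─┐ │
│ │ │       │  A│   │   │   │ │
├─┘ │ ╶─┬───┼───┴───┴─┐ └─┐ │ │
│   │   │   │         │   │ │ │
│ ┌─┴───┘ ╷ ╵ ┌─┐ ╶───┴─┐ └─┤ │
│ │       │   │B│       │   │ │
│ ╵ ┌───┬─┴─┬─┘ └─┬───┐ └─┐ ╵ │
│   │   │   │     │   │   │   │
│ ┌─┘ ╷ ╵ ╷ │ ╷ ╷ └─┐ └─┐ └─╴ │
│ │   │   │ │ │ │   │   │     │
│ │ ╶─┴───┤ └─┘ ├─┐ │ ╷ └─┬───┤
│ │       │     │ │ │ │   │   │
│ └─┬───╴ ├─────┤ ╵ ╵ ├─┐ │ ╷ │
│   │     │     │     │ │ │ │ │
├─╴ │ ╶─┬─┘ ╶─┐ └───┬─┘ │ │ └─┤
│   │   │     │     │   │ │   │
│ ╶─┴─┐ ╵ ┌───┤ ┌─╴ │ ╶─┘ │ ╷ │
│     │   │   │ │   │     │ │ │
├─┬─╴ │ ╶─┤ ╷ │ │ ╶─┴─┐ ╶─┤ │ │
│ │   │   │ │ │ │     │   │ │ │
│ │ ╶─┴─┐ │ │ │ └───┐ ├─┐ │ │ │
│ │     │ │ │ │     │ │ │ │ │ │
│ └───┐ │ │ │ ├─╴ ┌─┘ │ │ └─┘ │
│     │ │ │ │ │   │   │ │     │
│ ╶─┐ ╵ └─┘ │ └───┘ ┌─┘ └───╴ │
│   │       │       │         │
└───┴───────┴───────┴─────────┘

Finding the shortest path from (2, 7) to (4, 7):
Path length: 88 steps
Directions: left → up → up → left → down → down → left → left → up → left → left → down → down → left → down → down → down → down → down → right → down → left → down → right → right → down → left → down → right → right → down → down → right → right → up → up → up → up → right → down → down → down → down → right → right → right → up → right → up → up → left → left → up → right → up → left → left → up → left → left → down → left → down → left → up → left → up → right → right → up → left → left → left → up → right → up → right → down → right → up → right → down → down → right → right → up → up → up

Solution:

┌─────────────┬─────┬─────────┐
│          ↓ ↰│     │         │
│ ┌─────┐ ╷ ╷ │ ╶─┬─┴─┐ ╶─────┤
│ │↓ ← ↰│ │↓│↑│   │   │       │
│ │ ┌─╴ └─┘ │ └─┐ ╵ ╷ └─┐ ╶─┐ │
│ │↓│  ↑ ← ↲│↑ A│   │   │   │ │
├─┘ │ ╶─┬───┼───┴───┴─┐ └─┐ │ │
│↓ ↲│   │   │         │   │ │ │
│ ┌─┴───┘ ╷ ╵ ┌─┐ ╶───┴─┐ └─┤ │
│↓│       │   │B│       │   │ │
│ ╵ ┌───┬─┴─┬─┘ └─┬───┐ └─┐ ╵ │
│↓  │↱ ↓│↱ ↓│  ↑  │   │   │   │
│ ┌─┘ ╷ ╵ ╷ │ ╷ ╷ └─┐ └─┐ └─╴ │
│↓│↱ ↑│↳ ↑│↓│ │↑│   │   │     │
│ │ ╶─┴───┤ └─┘ ├─┐ │ ╷ └─┬───┤
│↓│↑ ← ← ↰│↳ → ↑│ │ │ │   │   │
│ └─┬───╴ ├─────┤ ╵ ╵ ├─┐ │ ╷ │
│↳ ↓│↱ → ↑│↓ ← ↰│     │ │ │ │ │
├─╴ │ ╶─┬─┘ ╶─┐ └───┬─┘ │ │ └─┤
│↓ ↲│↑ ↰│↓ ↲  │↑ ← ↰│   │ │   │
│ ╶─┴─┐ ╵ ┌───┤ ┌─╴ │ ╶─┘ │ ╷ │
│↳ → ↓│↑ ↲│↱ ↓│ │↱ ↑│     │ │ │
├─┬─╴ │ ╶─┤ ╷ │ │ ╶─┴─┐ ╶─┤ │ │
│ │↓ ↲│   │↑│↓│ │↑ ← ↰│   │ │ │
│ │ ╶─┴─┐ │ │ │ └───┐ ├─┐ │ │ │
│ │↳ → ↓│ │↑│↓│     │↑│ │ │ │ │
│ └───┐ │ │ │ ├─╴ ┌─┘ │ │ └─┘ │
│     │↓│ │↑│↓│   │↱ ↑│ │     │
│ ╶─┐ ╵ └─┘ │ └───┘ ┌─┘ └───╴ │
│   │  ↳ → ↑│↳ → → ↑│         │
└───┴───────┴───────┴─────────┘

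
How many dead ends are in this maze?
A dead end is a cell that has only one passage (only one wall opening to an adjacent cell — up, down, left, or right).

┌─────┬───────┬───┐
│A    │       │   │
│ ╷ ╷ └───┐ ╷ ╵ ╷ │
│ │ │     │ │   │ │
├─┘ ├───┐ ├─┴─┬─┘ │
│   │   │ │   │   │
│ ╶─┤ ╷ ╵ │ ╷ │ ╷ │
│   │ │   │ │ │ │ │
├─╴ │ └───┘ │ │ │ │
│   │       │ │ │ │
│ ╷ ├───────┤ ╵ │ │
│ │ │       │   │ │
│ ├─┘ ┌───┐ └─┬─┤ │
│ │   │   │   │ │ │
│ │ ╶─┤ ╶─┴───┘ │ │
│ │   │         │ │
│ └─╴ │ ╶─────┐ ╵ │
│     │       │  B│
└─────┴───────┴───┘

Checking each cell for number of passages:

Dead ends found at positions:
  (0, 3)
  (1, 0)
  (1, 5)
  (5, 1)
  (6, 4)
  (6, 6)
  (6, 7)
  (8, 6)
Total dead ends: 8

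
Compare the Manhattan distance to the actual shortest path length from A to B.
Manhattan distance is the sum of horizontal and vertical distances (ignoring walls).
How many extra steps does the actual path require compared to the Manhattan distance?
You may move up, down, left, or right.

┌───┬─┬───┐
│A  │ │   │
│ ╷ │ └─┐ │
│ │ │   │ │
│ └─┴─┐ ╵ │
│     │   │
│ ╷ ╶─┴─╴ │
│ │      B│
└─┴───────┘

Manhattan distance: |3 - 0| + |4 - 0| = 7
Actual path length: 7
Extra steps: 7 - 7 = 0

Solution:

┌───┬─┬───┐
│A  │ │   │
│ ╷ │ └─┐ │
│↓│ │   │ │
│ └─┴─┐ ╵ │
│↳ ↓  │   │
│ ╷ ╶─┴─╴ │
│ │↳ → → B│
└─┴───────┘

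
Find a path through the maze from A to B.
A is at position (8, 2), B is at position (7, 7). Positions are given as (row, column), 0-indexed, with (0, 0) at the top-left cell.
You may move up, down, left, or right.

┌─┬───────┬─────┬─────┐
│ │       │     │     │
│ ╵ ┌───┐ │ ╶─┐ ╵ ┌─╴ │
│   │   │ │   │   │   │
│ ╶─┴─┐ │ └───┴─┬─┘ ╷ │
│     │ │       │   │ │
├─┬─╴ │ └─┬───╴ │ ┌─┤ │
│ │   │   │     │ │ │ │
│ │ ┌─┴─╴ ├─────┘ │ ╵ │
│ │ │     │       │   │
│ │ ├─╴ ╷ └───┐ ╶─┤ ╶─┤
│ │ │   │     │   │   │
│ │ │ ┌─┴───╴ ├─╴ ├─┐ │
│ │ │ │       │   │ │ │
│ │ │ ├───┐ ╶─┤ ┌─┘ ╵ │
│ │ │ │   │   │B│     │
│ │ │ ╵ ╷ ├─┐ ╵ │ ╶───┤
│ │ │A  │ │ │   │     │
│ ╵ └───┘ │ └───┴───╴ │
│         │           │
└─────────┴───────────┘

Finding the shortest path from (8, 2) to (7, 7):
Path length: 16 steps
Directions: up → up → up → right → up → right → down → right → right → down → left → down → right → down → right → up

Solution:

┌─┬───────┬─────┬─────┐
│ │       │     │     │
│ ╵ ┌───┐ │ ╶─┐ ╵ ┌─╴ │
│   │   │ │   │   │   │
│ ╶─┴─┐ │ └───┴─┬─┘ ╷ │
│     │ │       │   │ │
├─┬─╴ │ └─┬───╴ │ ┌─┤ │
│ │   │   │     │ │ │ │
│ │ ┌─┴─╴ ├─────┘ │ ╵ │
│ │ │  ↱ ↓│       │   │
│ │ ├─╴ ╷ └───┐ ╶─┤ ╶─┤
│ │ │↱ ↑│↳ → ↓│   │   │
│ │ │ ┌─┴───╴ ├─╴ ├─┐ │
│ │ │↑│    ↓ ↲│   │ │ │
│ │ │ ├───┐ ╶─┤ ┌─┘ ╵ │
│ │ │↑│   │↳ ↓│B│     │
│ │ │ ╵ ╷ ├─┐ ╵ │ ╶───┤
│ │ │A  │ │ │↳ ↑│     │
│ ╵ └───┘ │ └───┴───╴ │
│         │           │
└─────────┴───────────┘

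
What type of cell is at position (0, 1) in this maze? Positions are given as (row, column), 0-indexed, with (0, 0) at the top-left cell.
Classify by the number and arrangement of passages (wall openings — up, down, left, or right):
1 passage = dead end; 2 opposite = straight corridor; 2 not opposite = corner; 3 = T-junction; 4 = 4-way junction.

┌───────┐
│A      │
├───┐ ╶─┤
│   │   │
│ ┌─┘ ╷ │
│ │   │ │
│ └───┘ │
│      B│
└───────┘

Checking cell at (0, 1):
Number of passages: 2
Cell type: straight corridor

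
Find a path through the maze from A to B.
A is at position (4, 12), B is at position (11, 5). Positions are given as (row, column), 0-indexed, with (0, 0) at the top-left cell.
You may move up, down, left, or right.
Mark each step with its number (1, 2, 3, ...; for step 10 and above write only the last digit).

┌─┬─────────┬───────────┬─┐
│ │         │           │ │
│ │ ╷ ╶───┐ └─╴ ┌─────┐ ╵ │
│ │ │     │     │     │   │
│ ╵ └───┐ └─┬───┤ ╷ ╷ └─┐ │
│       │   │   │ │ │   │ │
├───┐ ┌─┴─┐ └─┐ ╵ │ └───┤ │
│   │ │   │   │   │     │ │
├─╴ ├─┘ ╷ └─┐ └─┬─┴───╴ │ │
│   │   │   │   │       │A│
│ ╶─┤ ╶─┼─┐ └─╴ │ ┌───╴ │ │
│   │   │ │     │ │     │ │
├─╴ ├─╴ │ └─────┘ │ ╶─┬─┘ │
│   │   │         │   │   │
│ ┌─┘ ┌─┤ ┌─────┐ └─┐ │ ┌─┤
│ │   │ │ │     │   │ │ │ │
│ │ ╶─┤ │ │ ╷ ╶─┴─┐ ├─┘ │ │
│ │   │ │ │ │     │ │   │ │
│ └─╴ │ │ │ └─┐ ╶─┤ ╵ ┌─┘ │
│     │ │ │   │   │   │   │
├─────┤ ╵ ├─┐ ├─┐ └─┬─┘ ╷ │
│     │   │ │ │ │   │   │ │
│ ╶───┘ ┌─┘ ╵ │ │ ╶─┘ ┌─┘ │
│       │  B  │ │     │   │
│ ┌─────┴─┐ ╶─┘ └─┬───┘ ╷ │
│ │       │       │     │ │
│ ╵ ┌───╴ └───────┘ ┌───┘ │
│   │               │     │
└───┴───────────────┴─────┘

Finding the shortest path from (4, 12) to (11, 5):
Path length: 64 steps
Directions: down → down → left → down → down → left → down → left → up → up → left → up → left → left → left → left → down → down → down → down → left → down → left → left → left → down → down → right → up → right → right → right → down → right → right → right → right → right → up → right → right → up → right → up → up → left → down → left → down → left → left → up → up → left → up → left → up → left → down → down → right → down → down → left

Solution:

┌─┬─────────┬───────────┬─┐
│ │         │           │ │
│ │ ╷ ╶───┐ └─╴ ┌─────┐ ╵ │
│ │ │     │     │     │   │
│ ╵ └───┐ └─┬───┤ ╷ ╷ └─┐ │
│       │   │   │ │ │   │ │
├───┐ ┌─┴─┐ └─┐ ╵ │ └───┤ │
│   │ │   │   │   │     │ │
├─╴ ├─┘ ╷ └─┐ └─┬─┴───╴ │ │
│   │   │   │   │       │A│
│ ╶─┤ ╶─┼─┐ └─╴ │ ┌───╴ │ │
│   │   │ │     │ │     │1│
├─╴ ├─╴ │ └─────┘ │ ╶─┬─┘ │
│   │   │6 5 4 3 2│   │3 2│
│ ┌─┘ ┌─┤ ┌─────┐ └─┐ │ ┌─┤
│ │   │ │7│8 7  │1 0│ │4│ │
│ │ ╶─┤ │ │ ╷ ╶─┴─┐ ├─┘ │ │
│ │   │ │8│9│6 5  │9│6 5│ │
│ └─╴ │ │ │ └─┐ ╶─┤ ╵ ┌─┘ │
│     │ │9│0 1│4 3│8 7│6 5│
├─────┤ ╵ ├─┐ ├─┐ └─┬─┘ ╷ │
│     │1 0│ │2│ │2  │8 7│4│
│ ╶───┘ ┌─┘ ╵ │ │ ╶─┘ ┌─┘ │
│5 4 3 2│  B 3│ │1 0 9│2 3│
│ ┌─────┴─┐ ╶─┘ └─┬───┘ ╷ │
│6│9 0 1 2│       │9 0 1│ │
│ ╵ ┌───╴ └───────┘ ┌───┘ │
│7 8│    3 4 5 6 7 8│     │
└───┴───────────────┴─────┘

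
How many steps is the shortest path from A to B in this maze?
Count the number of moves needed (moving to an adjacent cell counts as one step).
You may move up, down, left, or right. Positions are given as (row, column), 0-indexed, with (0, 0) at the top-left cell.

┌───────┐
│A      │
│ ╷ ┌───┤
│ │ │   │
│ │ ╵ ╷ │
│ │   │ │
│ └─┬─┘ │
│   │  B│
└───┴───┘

Using BFS to find shortest path:
Start: (0, 0), End: (3, 3)
Path found:
(0,0) → (0,1) → (1,1) → (2,1) → (2,2) → (1,2) → (1,3) → (2,3) → (3,3)
Number of steps: 8

Solution:

┌───────┐
│A ↓    │
│ ╷ ┌───┤
│ │↓│↱ ↓│
│ │ ╵ ╷ │
│ │↳ ↑│↓│
│ └─┬─┘ │
│   │  B│
└───┴───┘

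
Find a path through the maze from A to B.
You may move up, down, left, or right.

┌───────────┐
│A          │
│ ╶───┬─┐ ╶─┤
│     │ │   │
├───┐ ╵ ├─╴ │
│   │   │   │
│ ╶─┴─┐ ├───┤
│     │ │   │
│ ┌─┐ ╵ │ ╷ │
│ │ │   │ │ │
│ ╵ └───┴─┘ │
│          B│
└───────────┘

Finding the shortest path through the maze:
Path length: 18 steps
Directions: down → right → right → down → right → down → down → left → up → left → left → down → down → right → right → right → right → right

Solution:

┌───────────┐
│A          │
│ ╶───┬─┐ ╶─┤
│↳ → ↓│ │   │
├───┐ ╵ ├─╴ │
│   │↳ ↓│   │
│ ╶─┴─┐ ├───┤
│↓ ← ↰│↓│   │
│ ┌─┐ ╵ │ ╷ │
│↓│ │↑ ↲│ │ │
│ ╵ └───┴─┘ │
│↳ → → → → B│
└───────────┘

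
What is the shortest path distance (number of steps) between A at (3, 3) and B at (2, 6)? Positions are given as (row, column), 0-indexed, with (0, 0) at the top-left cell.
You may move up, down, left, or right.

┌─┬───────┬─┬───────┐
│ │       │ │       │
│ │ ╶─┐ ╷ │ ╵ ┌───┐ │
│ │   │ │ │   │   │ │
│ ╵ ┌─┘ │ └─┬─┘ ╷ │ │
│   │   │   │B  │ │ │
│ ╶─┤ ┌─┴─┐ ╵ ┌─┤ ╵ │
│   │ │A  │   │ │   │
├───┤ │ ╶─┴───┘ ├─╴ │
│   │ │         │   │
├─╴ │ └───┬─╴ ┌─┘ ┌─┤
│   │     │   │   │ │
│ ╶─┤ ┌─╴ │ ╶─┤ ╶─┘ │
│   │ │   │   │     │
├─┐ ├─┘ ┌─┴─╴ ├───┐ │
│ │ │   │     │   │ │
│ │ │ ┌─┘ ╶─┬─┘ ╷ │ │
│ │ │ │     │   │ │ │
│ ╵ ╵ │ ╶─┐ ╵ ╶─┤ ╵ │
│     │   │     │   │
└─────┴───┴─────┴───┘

Finding path from (3, 3) to (2, 6):
Path: (3,3) → (4,3) → (4,4) → (4,5) → (4,6) → (5,6) → (5,5) → (6,5) → (6,6) → (7,6) → (7,5) → (7,4) → (8,4) → (8,5) → (9,5) → (9,6) → (8,6) → (8,7) → (7,7) → (7,8) → (8,8) → (9,8) → (9,9) → (8,9) → (7,9) → (6,9) → (6,8) → (6,7) → (5,7) → (5,8) → (4,8) → (4,9) → (3,9) → (3,8) → (2,8) → (1,8) → (1,7) → (2,7) → (2,6)
Distance: 38 steps

Solution:

┌─┬───────┬─┬───────┐
│ │       │ │       │
│ │ ╶─┐ ╷ │ ╵ ┌───┐ │
│ │   │ │ │   │↓ ↰│ │
│ ╵ ┌─┘ │ └─┬─┘ ╷ │ │
│   │   │   │B ↲│↑│ │
│ ╶─┤ ┌─┴─┐ ╵ ┌─┤ ╵ │
│   │ │A  │   │ │↑ ↰│
├───┤ │ ╶─┴───┘ ├─╴ │
│   │ │↳ → → ↓  │↱ ↑│
├─╴ │ └───┬─╴ ┌─┘ ┌─┤
│   │     │↓ ↲│↱ ↑│ │
│ ╶─┤ ┌─╴ │ ╶─┤ ╶─┘ │
│   │ │   │↳ ↓│↑ ← ↰│
├─┐ ├─┘ ┌─┴─╴ ├───┐ │
│ │ │   │↓ ← ↲│↱ ↓│↑│
│ │ │ ┌─┘ ╶─┬─┘ ╷ │ │
│ │ │ │  ↳ ↓│↱ ↑│↓│↑│
│ ╵ ╵ │ ╶─┐ ╵ ╶─┤ ╵ │
│     │   │↳ ↑  │↳ ↑│
└─────┴───┴─────┴───┘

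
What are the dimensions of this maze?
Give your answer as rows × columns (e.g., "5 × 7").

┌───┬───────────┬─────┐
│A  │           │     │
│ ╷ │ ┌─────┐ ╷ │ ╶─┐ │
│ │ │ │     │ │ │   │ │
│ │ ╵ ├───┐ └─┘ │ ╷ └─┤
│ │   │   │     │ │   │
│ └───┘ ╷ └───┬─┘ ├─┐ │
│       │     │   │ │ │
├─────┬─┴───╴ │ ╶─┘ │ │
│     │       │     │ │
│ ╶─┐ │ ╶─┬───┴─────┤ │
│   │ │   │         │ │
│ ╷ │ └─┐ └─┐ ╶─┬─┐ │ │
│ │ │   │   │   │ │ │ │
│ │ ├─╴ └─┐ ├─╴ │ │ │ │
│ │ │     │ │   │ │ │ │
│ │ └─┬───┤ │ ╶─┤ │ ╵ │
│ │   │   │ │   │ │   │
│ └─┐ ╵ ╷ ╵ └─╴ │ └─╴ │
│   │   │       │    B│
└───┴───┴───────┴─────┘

Counting the maze dimensions:
Rows (vertical): 10
Columns (horizontal): 11
Dimensions: 10 × 11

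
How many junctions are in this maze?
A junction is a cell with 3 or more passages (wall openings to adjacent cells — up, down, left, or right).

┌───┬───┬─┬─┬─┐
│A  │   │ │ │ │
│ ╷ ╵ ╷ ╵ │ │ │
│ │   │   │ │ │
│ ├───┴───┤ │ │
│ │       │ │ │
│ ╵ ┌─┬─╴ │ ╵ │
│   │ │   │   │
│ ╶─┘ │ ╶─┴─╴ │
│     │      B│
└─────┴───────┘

Checking each cell for number of passages:

Junctions found (3+ passages):
  (3, 0): 3 passages
  (3, 6): 3 passages
Total junctions: 2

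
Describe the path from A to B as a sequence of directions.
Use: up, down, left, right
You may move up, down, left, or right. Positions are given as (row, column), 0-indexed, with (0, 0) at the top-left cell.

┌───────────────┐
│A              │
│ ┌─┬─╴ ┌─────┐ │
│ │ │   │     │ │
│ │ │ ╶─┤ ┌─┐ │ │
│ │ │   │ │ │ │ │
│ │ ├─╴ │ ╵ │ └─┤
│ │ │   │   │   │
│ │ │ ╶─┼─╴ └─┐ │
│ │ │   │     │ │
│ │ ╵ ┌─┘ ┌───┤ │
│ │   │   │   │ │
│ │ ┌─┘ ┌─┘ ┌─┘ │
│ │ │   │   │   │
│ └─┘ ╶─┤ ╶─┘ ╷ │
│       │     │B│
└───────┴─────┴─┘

Finding the path and converting it to directions:
Path through cells: (0,0) → (1,0) → (2,0) → (3,0) → (4,0) → (5,0) → (6,0) → (7,0) → (7,1) → (7,2) → (6,2) → (6,3) → (5,3) → (5,4) → (4,4) → (4,5) → (3,5) → (3,4) → (2,4) → (1,4) → (1,5) → (1,6) → (2,6) → (3,6) → (3,7) → (4,7) → (5,7) → (6,7) → (7,7)
Directions: down, down, down, down, down, down, down, right, right, up, right, up, right, up, right, up, left, up, up, right, right, down, down, right, down, down, down, down

Solution:

┌───────────────┐
│A              │
│ ┌─┬─╴ ┌─────┐ │
│↓│ │   │↱ → ↓│ │
│ │ │ ╶─┤ ┌─┐ │ │
│↓│ │   │↑│ │↓│ │
│ │ ├─╴ │ ╵ │ └─┤
│↓│ │   │↑ ↰│↳ ↓│
│ │ │ ╶─┼─╴ └─┐ │
│↓│ │   │↱ ↑  │↓│
│ │ ╵ ┌─┘ ┌───┤ │
│↓│   │↱ ↑│   │↓│
│ │ ┌─┘ ┌─┘ ┌─┘ │
│↓│ │↱ ↑│   │  ↓│
│ └─┘ ╶─┤ ╶─┘ ╷ │
│↳ → ↑  │     │B│
└───────┴─────┴─┘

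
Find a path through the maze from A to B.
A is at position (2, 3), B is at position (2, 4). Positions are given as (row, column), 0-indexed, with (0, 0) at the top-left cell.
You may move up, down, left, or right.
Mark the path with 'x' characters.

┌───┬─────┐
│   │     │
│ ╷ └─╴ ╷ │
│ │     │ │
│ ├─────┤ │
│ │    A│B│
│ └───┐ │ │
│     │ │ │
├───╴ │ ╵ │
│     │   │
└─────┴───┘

Finding the shortest path from (2, 3) to (2, 4):
Path length: 5 steps
Directions: down → down → right → up → up

Solution:

┌───┬─────┐
│   │     │
│ ╷ └─╴ ╷ │
│ │     │ │
│ ├─────┤ │
│ │    A│B│
│ └───┐ │ │
│     │x│x│
├───╴ │ ╵ │
│     │x x│
└─────┴───┘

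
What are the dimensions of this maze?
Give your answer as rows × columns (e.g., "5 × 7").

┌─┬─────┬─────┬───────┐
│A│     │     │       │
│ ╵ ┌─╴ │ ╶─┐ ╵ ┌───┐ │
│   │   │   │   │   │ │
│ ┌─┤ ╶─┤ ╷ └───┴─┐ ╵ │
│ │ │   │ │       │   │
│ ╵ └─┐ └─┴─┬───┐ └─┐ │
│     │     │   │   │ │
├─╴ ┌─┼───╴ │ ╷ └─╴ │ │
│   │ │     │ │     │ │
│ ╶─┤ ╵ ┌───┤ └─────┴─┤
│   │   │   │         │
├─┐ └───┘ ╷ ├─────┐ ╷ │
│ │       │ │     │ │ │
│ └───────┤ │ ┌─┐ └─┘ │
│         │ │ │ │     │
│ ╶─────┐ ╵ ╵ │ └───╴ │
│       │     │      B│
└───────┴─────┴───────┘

Counting the maze dimensions:
Rows (vertical): 9
Columns (horizontal): 11
Dimensions: 9 × 11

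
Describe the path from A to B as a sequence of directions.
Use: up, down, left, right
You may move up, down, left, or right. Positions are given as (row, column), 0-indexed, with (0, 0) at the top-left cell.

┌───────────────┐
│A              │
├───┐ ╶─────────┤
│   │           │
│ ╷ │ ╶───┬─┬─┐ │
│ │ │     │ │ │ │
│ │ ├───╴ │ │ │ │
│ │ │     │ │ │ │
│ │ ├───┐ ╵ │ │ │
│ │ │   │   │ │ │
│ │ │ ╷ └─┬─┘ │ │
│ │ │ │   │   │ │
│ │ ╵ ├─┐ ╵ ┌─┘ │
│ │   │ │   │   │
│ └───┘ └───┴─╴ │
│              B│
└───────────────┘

Finding the path and converting it to directions:
Path through cells: (0,0) → (0,1) → (0,2) → (1,2) → (1,3) → (1,4) → (1,5) → (1,6) → (1,7) → (2,7) → (3,7) → (4,7) → (5,7) → (6,7) → (7,7)
Directions: right, right, down, right, right, right, right, right, down, down, down, down, down, down

Solution:

┌───────────────┐
│A → ↓          │
├───┐ ╶─────────┤
│   │↳ → → → → ↓│
│ ╷ │ ╶───┬─┬─┐ │
│ │ │     │ │ │↓│
│ │ ├───╴ │ │ │ │
│ │ │     │ │ │↓│
│ │ ├───┐ ╵ │ │ │
│ │ │   │   │ │↓│
│ │ │ ╷ └─┬─┘ │ │
│ │ │ │   │   │↓│
│ │ ╵ ├─┐ ╵ ┌─┘ │
│ │   │ │   │  ↓│
│ └───┘ └───┴─╴ │
│              B│
└───────────────┘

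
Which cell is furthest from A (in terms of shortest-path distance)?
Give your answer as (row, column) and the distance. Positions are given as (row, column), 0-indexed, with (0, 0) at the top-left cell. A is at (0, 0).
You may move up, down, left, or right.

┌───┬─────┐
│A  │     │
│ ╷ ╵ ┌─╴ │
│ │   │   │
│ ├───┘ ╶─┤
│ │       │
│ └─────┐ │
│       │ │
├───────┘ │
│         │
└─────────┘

Computing BFS distances from A to all cells:
Furthest cell: (4, 0)
Distance: 16 steps

Path from A to the furthest cell:

┌───┬─────┐
│A ↓│↱ → ↓│
│ ╷ ╵ ┌─╴ │
│ │↳ ↑│↓ ↲│
│ ├───┘ ╶─┤
│ │    ↳ ↓│
│ └─────┐ │
│       │↓│
├───────┘ │
│B ← ← ← ↲│
└─────────┘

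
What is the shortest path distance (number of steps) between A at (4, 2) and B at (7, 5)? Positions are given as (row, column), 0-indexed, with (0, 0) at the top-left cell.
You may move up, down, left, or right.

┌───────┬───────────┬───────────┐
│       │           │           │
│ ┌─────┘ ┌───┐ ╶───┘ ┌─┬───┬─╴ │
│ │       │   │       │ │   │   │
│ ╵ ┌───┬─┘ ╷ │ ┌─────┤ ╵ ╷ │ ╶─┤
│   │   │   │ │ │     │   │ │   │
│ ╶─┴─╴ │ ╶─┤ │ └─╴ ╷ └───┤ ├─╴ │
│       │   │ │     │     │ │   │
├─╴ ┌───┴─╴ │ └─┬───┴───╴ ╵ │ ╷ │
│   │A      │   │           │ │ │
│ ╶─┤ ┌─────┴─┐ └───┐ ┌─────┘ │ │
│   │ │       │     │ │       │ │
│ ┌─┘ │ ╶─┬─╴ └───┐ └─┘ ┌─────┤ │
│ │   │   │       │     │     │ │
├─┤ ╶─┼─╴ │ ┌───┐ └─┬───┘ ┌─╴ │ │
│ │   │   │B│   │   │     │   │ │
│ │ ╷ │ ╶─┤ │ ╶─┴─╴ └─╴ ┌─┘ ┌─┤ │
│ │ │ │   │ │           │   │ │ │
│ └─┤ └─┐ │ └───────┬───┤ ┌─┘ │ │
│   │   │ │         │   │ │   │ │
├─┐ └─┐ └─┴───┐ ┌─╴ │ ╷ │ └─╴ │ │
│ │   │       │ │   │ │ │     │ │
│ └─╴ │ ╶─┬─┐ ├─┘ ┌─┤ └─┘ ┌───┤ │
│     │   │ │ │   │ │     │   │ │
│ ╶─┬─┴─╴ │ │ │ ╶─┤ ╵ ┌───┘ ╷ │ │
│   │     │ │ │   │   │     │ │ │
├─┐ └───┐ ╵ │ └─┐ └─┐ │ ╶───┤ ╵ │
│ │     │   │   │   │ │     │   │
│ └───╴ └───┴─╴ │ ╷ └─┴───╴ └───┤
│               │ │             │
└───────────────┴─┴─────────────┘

Finding path from (4, 2) to (7, 5):
Path: (4,2) → (4,3) → (4,4) → (4,5) → (3,5) → (3,4) → (2,4) → (2,5) → (1,5) → (1,6) → (2,6) → (3,6) → (4,6) → (4,7) → (5,7) → (5,8) → (5,9) → (6,9) → (6,10) → (6,11) → (5,11) → (5,12) → (5,13) → (5,14) → (4,14) → (3,14) → (3,15) → (4,15) → (5,15) → (6,15) → (7,15) → (8,15) → (9,15) → (10,15) → (11,15) → (12,15) → (13,15) → (13,14) → (12,14) → (11,14) → (11,13) → (12,13) → (12,12) → (12,11) → (13,11) → (13,12) → (13,13) → (14,13) → (14,12) → (14,11) → (14,10) → (14,9) → (13,9) → (13,8) → (12,8) → (12,7) → (11,7) → (11,8) → (10,8) → (10,9) → (9,9) → (9,8) → (9,7) → (9,6) → (9,5) → (8,5) → (7,5)
Distance: 66 steps

Solution:

┌───────┬───────────┬───────────┐
│       │           │           │
│ ┌─────┘ ┌───┐ ╶───┘ ┌─┬───┬─╴ │
│ │       │↱ ↓│       │ │   │   │
│ ╵ ┌───┬─┘ ╷ │ ┌─────┤ ╵ ╷ │ ╶─┤
│   │   │↱ ↑│↓│ │     │   │ │   │
│ ╶─┴─╴ │ ╶─┤ │ └─╴ ╷ └───┤ ├─╴ │
│       │↑ ↰│↓│     │     │ │↱ ↓│
├─╴ ┌───┴─╴ │ └─┬───┴───╴ ╵ │ ╷ │
│   │A → → ↑│↳ ↓│           │↑│↓│
│ ╶─┤ ┌─────┴─┐ └───┐ ┌─────┘ │ │
│   │ │       │↳ → ↓│ │↱ → → ↑│↓│
│ ┌─┘ │ ╶─┬─╴ └───┐ └─┘ ┌─────┤ │
│ │   │   │       │↳ → ↑│     │↓│
├─┤ ╶─┼─╴ │ ┌───┐ └─┬───┘ ┌─╴ │ │
│ │   │   │B│   │   │     │   │↓│
│ │ ╷ │ ╶─┤ │ ╶─┴─╴ └─╴ ┌─┘ ┌─┤ │
│ │ │ │   │↑│           │   │ │↓│
│ └─┤ └─┐ │ └───────┬───┤ ┌─┘ │ │
│   │   │ │↑ ← ← ← ↰│   │ │   │↓│
├─┐ └─┐ └─┴───┐ ┌─╴ │ ╷ │ └─╴ │ │
│ │   │       │ │↱ ↑│ │ │     │↓│
│ └─╴ │ ╶─┬─┐ ├─┘ ┌─┤ └─┘ ┌───┤ │
│     │   │ │ │↱ ↑│ │     │↓ ↰│↓│
│ ╶─┬─┴─╴ │ │ │ ╶─┤ ╵ ┌───┘ ╷ │ │
│   │     │ │ │↑ ↰│   │↓ ← ↲│↑│↓│
├─┐ └───┐ ╵ │ └─┐ └─┐ │ ╶───┤ ╵ │
│ │     │   │   │↑ ↰│ │↳ → ↓│↑ ↲│
│ └───╴ └───┴─╴ │ ╷ └─┴───╴ └───┤
│               │ │↑ ← ← ← ↲    │
└───────────────┴─┴─────────────┘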